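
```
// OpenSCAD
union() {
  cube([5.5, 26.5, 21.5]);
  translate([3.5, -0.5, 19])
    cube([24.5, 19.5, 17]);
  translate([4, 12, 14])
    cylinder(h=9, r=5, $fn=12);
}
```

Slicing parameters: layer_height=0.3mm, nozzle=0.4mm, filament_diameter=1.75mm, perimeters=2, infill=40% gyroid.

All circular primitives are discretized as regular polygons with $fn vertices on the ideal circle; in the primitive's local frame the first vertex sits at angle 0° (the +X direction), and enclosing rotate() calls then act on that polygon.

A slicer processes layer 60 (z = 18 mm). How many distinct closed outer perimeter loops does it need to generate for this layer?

At z = 18 mm: the cube (footprint 5.5×26.5) is included at this height; the cube at (3.5, -0.5) does not reach this height (z outside [19, 36]); the cylinder at (4, 12): section is a regular 12-gon, circumradius r=5; Taking the union: the regions partially overlap (shared area 48.46 mm²), so overlapping operands fuse into one piece — 1 connected region. The result has 1 disconnected region.

1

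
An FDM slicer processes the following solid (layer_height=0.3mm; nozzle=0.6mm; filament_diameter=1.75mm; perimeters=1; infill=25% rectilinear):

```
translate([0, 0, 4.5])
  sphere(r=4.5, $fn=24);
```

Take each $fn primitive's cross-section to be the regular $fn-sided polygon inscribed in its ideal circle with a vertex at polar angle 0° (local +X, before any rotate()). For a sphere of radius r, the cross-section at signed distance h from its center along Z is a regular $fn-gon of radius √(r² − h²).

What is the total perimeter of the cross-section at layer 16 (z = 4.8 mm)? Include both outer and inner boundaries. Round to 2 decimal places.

At z = 4.8 mm: the sphere: section is a regular 24-gon, circumradius = √(r²−h²) = √(4.5²−0.3²) = 4.490 (perimeter = 2·24·4.490·sin(180°/24) = 28.13 mm). Overall, the cross-section is a single solid region. Total boundary length (outer) = 28.13 mm.

28.13 mm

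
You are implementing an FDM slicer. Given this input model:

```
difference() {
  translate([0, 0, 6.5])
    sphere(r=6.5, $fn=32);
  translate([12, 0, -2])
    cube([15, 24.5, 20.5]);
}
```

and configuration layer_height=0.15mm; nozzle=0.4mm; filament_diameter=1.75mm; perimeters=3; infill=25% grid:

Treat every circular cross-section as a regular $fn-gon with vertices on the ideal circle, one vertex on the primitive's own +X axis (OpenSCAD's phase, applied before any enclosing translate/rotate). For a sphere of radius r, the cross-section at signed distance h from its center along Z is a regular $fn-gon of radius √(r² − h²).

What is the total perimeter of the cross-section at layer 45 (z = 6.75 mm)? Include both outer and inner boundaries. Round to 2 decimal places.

At z = 6.75 mm: the r=6.5 sphere contributes a regular 32-gon of circumradius √(6.5²−0.25²) = 6.495 (perimeter = 2·32·6.495·sin(180°/32) = 40.74 mm); the 15×24.5 cube at (12, 0) contributes its full rectangle (perimeter 79.00 mm); Taking the first minus the rest: starting from the r=6.5 sphere, the 15×24.5 cube at (12, 0) misses the remaining region (no effect) — boundary = 40.74 mm. Overall, the cross-section is a single solid region. Total boundary length (outer) = 40.74 mm.

40.74 mm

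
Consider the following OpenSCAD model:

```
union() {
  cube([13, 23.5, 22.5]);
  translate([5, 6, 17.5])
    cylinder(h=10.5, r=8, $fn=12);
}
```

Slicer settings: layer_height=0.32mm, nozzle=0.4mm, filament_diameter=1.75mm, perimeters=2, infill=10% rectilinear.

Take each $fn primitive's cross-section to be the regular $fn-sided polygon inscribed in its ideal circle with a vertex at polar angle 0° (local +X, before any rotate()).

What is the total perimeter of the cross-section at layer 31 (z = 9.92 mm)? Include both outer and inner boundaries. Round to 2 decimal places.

At z = 9.92 mm: the cube is present — its section is the full 13×23.5 rectangle (perimeter 73.00 mm); the cylinder at (5, 6) is absent (z outside [17.5, 28]); Merging all regions: only the 13×23.5 cube is present, so the union is just that shape — boundary = 73.00 mm. Overall, the cross-section is a single solid region. Total boundary length (outer) = 73.00 mm.

73.00 mm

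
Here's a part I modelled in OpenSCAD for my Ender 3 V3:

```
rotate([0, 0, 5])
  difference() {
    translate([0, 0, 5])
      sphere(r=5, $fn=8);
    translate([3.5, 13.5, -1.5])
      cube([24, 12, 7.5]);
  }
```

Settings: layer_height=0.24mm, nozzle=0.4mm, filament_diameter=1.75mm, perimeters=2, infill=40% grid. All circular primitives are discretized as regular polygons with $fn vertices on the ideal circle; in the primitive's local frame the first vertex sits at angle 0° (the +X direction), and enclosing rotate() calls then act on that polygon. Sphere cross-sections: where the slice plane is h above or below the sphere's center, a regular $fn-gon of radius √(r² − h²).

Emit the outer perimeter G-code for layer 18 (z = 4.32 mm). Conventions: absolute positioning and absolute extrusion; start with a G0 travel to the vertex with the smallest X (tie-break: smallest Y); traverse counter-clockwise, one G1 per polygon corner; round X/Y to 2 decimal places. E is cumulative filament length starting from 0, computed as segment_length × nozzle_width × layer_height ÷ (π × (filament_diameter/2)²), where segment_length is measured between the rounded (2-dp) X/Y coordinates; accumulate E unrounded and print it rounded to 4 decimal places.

G0 X-4.93 Y-0.43 Z4.32
G1 X-3.18 Y-3.79 E0.1512
G1 X0.43 Y-4.93 E0.3023
G1 X3.79 Y-3.18 E0.4535
G1 X4.93 Y0.43 E0.6046
G1 X3.18 Y3.79 E0.7558
G1 X-0.43 Y4.93 E0.9069
G1 X-3.79 Y3.18 E1.0581
G1 X-4.93 Y-0.43 E1.2092

At z = 4.32 mm: the r=5 sphere slices to a regular 8-gon of circumradius 4.954 (√(r²−h²) with h=0.68 from center); the cube at (3.5, 13.5) (footprint 24×12) is included at this height; Taking the first minus the rest: starting from the r=5 sphere, the 24×12 cube at (3.5, 13.5) misses the remaining region (no effect) — 1 connected region; (rotated 5° about Z; rotation is an isometry so areas/perimeters/island counts are preserved). The outline is a single polygon with 8 vertices. Extrusion per mm of travel: 0.4 × 0.24 / (π × 0.875²) = 0.039912. Accumulating E over each segment gives final E = 1.2092.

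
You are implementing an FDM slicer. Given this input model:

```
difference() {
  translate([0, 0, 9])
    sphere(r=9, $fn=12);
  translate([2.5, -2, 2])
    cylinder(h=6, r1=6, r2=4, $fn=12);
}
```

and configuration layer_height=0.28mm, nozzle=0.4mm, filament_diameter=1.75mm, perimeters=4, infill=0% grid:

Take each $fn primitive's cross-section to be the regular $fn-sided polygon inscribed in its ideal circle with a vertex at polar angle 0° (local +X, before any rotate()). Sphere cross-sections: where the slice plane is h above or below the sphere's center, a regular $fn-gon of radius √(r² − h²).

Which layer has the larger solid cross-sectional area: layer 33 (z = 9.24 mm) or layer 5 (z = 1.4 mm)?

Layer 33 (z = 9.24): the r=9 sphere contributes a regular 12-gon of circumradius √(9²−0.24²) = 8.997 (area = (12/2)·8.997²·sin(360°/12) = 242.83 mm²); the cone at (2.5, -2) is absent (z outside [2, 8]); Subtracting the remaining from the first: none of the subtracted shapes is present at this height, so the r=9 sphere is unchanged — area = 242.83 mm². So its area = 242.83 mm². Layer 5 (z = 1.4): the r=9 sphere contributes a regular 12-gon of circumradius √(9²−7.6²) = 4.821 (area = (12/2)·4.821²·sin(360°/12) = 69.72 mm²); the cone at (2.5, -2) is not intersected at this z (z outside [2, 8]); Taking the first minus the rest: none of the subtracted shapes is present at this height, so the r=9 sphere is unchanged — area = 69.72 mm². So its area = 69.72 mm². Layer 33 is larger (242.83 vs 69.72 mm²).

layer 33 (z = 9.24 mm)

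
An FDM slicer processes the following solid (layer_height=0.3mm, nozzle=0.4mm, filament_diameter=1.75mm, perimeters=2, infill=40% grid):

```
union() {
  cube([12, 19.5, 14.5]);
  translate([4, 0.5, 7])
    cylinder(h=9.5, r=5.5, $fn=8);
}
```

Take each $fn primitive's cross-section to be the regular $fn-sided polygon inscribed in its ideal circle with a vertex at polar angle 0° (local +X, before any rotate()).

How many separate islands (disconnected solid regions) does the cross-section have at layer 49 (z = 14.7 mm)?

1

At z = 14.7 mm: the cube is not intersected at this z (z outside [0, 14.5]); the r=5.5 cylinder at (4, 0.5) contributes a regular 8-gon of circumradius 5.5; Merging all regions: only the r=5.5 cylinder at (4, 0.5) is present, so the union is just that shape — 1 connected region. Overall, the cross-section is a single solid region. Island count = 1.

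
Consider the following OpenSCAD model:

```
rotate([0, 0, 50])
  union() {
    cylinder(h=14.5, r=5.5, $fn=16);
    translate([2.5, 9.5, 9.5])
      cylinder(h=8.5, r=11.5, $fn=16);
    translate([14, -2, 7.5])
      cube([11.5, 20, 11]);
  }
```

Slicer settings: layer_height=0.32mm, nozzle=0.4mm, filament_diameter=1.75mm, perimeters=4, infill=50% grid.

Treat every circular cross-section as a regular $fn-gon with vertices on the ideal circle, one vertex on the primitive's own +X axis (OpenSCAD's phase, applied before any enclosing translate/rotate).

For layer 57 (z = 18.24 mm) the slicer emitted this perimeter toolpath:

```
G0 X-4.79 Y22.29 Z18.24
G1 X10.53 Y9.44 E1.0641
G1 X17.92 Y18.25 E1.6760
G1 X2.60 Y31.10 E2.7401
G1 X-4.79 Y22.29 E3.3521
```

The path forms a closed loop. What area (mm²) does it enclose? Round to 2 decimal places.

229.93 mm²

Apply the shoelace formula to the sequence of (X, Y) vertices; enclosed area = 229.93 mm².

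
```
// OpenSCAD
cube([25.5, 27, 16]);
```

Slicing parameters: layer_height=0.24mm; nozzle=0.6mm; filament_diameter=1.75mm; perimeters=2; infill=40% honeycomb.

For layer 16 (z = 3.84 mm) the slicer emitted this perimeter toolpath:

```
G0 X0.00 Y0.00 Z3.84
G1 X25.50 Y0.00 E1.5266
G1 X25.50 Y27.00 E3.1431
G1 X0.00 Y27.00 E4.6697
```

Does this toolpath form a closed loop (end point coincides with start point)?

no

Start point (G0): (0.00, 0.00). End point (last G1): the path does not return to the start — open.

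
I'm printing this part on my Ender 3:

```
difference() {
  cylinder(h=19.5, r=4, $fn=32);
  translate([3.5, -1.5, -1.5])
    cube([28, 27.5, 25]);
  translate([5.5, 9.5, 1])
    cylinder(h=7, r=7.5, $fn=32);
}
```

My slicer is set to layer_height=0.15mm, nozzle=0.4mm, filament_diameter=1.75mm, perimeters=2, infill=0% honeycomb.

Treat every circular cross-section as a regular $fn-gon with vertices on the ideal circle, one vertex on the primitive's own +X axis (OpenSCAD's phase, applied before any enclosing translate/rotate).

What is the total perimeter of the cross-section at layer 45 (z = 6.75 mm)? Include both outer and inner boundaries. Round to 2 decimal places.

25.11 mm

At z = 6.75 mm: the r=4 cylinder gives a regular 32-gon of circumradius 4 (constant along its height) (perimeter = 2·32·4.000·sin(180°/32) = 25.09 mm); the 28×27.5 cube at (3.5, -1.5) contributes its full rectangle (perimeter 111.00 mm); the r=7.5 cylinder at (5.5, 9.5) gives a regular 32-gon of circumradius 7.5 (constant along its height) (perimeter = 2·32·7.500·sin(180°/32) = 47.05 mm); Taking the first minus the rest: starting from the r=4 cylinder, the 28×27.5 cube at (3.5, -1.5) partially overlaps it — only the 1.21 mm² overlap (of its 770.00 mm²) is removed, clipping the outline; the r=7.5 cylinder at (5.5, 9.5) partially overlaps it — only the 1.02 mm² overlap (of its 175.58 mm²) is removed, clipping the outline — boundary = 25.11 mm. Overall, the cross-section is a single solid region. Total boundary length (outer) = 25.11 mm.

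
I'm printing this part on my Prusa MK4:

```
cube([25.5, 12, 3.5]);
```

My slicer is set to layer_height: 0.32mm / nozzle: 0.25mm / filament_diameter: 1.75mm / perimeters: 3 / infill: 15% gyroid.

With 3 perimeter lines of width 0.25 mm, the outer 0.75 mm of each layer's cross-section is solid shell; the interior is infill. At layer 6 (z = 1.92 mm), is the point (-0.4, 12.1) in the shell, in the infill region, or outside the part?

outside

At z = 1.92 mm: the cube (footprint 25.5×12) is included at this height. Overall, the cross-section is a single solid region. The nearest boundary edge runs (25.50, 12.00)→(0.00, 12.00); distance from the point to it = 0.41 mm. The point is not inside any of the regions above, so it lies outside the cross-section (0.41 mm from the nearest boundary).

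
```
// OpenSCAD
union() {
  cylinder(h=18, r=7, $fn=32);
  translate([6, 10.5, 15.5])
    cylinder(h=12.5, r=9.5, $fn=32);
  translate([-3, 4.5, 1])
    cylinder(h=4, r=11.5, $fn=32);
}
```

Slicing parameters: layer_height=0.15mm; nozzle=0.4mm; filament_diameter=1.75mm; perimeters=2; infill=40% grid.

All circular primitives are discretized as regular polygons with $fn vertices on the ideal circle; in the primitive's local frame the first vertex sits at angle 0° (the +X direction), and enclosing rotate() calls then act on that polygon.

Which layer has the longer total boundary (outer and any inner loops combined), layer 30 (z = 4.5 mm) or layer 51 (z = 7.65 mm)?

layer 30 (z = 4.5 mm)

Layer 30 (z = 4.5): the r=7 cylinder gives a regular 32-gon of circumradius 7 (constant along its height) (perimeter = 2·32·7.000·sin(180°/32) = 43.91 mm); the cylinder at (6, 10.5) does not reach this height (z outside [15.5, 28]); the r=11.5 cylinder at (-3, 4.5) gives a regular 32-gon of circumradius 11.5 (constant along its height) (perimeter = 2·32·11.500·sin(180°/32) = 72.14 mm); Merging all regions: the regions partially overlap (shared area 146.53 mm²), so the edge portions inside another operand are dropped and the merged outline is re-measured after clipping — boundary = 72.89 mm. So its perimeter = 72.89 mm. Layer 51 (z = 7.65): the cylinder: section is a regular 32-gon, circumradius r=7 (perimeter = 2·32·7.000·sin(180°/32) = 43.91 mm); the cylinder at (6, 10.5) is absent (z outside [15.5, 28]); the cylinder at (-3, 4.5) is not intersected at this z (z outside [1, 5]); Combining (union): only the r=7 cylinder is present, so the union is just that shape — boundary = 43.91 mm. So its perimeter = 43.91 mm. Layer 30 is larger (72.89 vs 43.91 mm).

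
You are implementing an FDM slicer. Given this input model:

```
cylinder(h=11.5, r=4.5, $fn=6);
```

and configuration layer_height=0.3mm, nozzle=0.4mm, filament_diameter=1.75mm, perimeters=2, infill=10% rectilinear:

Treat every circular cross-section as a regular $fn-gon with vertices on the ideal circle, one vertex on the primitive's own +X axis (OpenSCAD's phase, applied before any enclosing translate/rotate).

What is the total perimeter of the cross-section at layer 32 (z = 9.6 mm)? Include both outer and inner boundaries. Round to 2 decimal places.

At z = 9.6 mm: the cylinder: section is a regular 6-gon, circumradius r=4.5 (perimeter = 2·6·4.500·sin(180°/6) = 27.00 mm). Overall, the cross-section is a single solid region. Total boundary length (outer) = 27.00 mm.

27.00 mm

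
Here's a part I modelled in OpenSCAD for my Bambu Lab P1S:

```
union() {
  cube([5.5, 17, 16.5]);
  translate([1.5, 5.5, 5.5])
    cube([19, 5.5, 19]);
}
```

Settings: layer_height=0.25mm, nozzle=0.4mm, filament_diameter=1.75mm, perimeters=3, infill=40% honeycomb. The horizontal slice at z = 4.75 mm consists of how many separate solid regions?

At z = 4.75 mm: the cube (footprint 5.5×17) is included at this height; the cube at (1.5, 5.5) does not reach this height (z outside [5.5, 24.5]); Merging all regions: only the 5.5×17 cube is present, so the union is just that shape — 1 connected region. The result has 1 disconnected region.

1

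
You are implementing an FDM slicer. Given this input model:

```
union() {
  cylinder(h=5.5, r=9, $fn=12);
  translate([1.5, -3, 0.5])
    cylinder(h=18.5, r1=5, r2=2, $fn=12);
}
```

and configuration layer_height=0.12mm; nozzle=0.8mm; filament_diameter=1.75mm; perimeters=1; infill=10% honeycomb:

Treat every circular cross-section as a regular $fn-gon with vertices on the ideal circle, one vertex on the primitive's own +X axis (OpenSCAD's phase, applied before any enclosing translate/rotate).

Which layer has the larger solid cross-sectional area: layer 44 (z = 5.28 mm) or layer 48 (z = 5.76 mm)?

Layer 44 (z = 5.28): the r=9 cylinder gives a regular 12-gon of circumradius 9 (constant along its height) (area = (12/2)·9.000²·sin(360°/12) = 243.00 mm²); the cone at (1.5, -3): at t=0.258 of its height the radius interpolates to r₁+(r₂−r₁)t = 4.225, giving a regular 12-gon of that circumradius (area = (12/2)·4.225²·sin(360°/12) = 53.55 mm²); Taking the union: the cone at (1.5, -3) lies entirely inside the r=9 cylinder, so the union is just the r=9 cylinder — area = 243.00 mm². So its area = 243.00 mm². Layer 48 (z = 5.76): the cylinder is absent (z outside [0, 5.5]); the cone at (1.5, -3) contributes a regular 12-gon of circumradius 4.147 (interpolated between r1=5 and r2=2 at t=0.284) (area = (12/2)·4.147²·sin(360°/12) = 51.59 mm²); Combining (union): only the cone at (1.5, -3) is present, so the union is just that shape — area = 51.59 mm². So its area = 51.59 mm². Layer 44 is larger (243.00 vs 51.59 mm²).

layer 44 (z = 5.28 mm)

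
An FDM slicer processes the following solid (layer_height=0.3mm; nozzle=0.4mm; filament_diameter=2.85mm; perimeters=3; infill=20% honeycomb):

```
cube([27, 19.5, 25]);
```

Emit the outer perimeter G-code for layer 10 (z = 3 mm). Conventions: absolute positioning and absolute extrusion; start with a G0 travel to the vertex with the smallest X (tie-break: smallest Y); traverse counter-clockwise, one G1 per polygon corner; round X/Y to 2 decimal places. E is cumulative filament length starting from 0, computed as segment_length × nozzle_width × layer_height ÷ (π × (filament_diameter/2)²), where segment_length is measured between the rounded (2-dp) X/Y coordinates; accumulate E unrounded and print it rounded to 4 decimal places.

At z = 3 mm: the 27×19.5 cube contributes its full rectangle. The outline is a single polygon with 4 vertices. Extrusion per mm of travel: 0.4 × 0.3 / (π × 1.425²) = 0.018811. Accumulating E over each segment gives final E = 1.7494.

G0 X0.00 Y0.00 Z3.00
G1 X27.00 Y0.00 E0.5079
G1 X27.00 Y19.50 E0.8747
G1 X0.00 Y19.50 E1.3826
G1 X0.00 Y0.00 E1.7494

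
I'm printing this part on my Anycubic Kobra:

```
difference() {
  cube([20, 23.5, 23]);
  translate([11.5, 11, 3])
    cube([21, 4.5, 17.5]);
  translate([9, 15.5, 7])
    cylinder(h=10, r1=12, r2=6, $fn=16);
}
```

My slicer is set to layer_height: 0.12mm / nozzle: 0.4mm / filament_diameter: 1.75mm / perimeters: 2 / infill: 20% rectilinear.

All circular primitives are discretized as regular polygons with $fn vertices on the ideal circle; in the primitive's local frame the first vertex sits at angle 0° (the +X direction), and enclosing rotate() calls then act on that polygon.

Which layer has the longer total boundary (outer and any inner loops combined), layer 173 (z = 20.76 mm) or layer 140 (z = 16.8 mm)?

layer 140 (z = 16.8 mm)

Layer 173 (z = 20.76): the cube is present — its section is the full 20×23.5 rectangle (perimeter 87.00 mm); the cube at (11.5, 11) does not reach this height (z outside [3, 20.5]); the cone at (9, 15.5) is absent (z outside [7, 17]); Taking the first minus the rest: none of the subtracted shapes is present at this height, so the 20×23.5 cube is unchanged — boundary = 87.00 mm. So its perimeter = 87.00 mm. Layer 140 (z = 16.8): the cube (footprint 20×23.5) is included at this height (perimeter 87.00 mm); the 21×4.5 cube at (11.5, 11) contributes its full rectangle (perimeter 51.00 mm); the cone at (9, 15.5): at t=0.980 of its height the radius interpolates to r₁+(r₂−r₁)t = 6.120, giving a regular 16-gon of that circumradius (perimeter = 2·16·6.120·sin(180°/16) = 38.21 mm); After the difference (first − rest): starting from the 20×23.5 cube, the 21×4.5 cube at (11.5, 11) partially overlaps it — only the 38.25 mm² overlap (of its 94.50 mm²) is removed, clipping the outline; the cone at (9, 15.5) partially overlaps it — only the 101.49 mm² overlap (of its 114.67 mm²) is removed, clipping the outline — boundary = 127.43 mm. So its perimeter = 127.43 mm. Layer 140 is larger (127.43 vs 87.00 mm).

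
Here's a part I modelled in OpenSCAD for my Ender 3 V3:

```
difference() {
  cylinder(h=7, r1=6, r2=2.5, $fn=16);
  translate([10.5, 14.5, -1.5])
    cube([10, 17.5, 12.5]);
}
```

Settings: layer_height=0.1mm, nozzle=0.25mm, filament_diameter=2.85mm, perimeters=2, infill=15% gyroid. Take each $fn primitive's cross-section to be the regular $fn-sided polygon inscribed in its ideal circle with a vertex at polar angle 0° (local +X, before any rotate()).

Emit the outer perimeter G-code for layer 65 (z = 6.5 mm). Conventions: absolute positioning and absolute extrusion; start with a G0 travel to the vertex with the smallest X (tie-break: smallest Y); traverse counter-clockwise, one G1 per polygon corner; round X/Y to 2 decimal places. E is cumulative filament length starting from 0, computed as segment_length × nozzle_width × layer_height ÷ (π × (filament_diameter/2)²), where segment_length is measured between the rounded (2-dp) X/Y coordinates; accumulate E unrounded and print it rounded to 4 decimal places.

G0 X-2.75 Y0.00 Z6.50
G1 X-2.54 Y-1.05 E0.0042
G1 X-1.94 Y-1.94 E0.0084
G1 X-1.05 Y-2.54 E0.0126
G1 X0.00 Y-2.75 E0.0168
G1 X1.05 Y-2.54 E0.0210
G1 X1.94 Y-1.94 E0.0252
G1 X2.54 Y-1.05 E0.0294
G1 X2.75 Y0.00 E0.0336
G1 X2.54 Y1.05 E0.0378
G1 X1.94 Y1.94 E0.0420
G1 X1.05 Y2.54 E0.0462
G1 X0.00 Y2.75 E0.0504
G1 X-1.05 Y2.54 E0.0546
G1 X-1.94 Y1.94 E0.0588
G1 X-2.54 Y1.05 E0.0630
G1 X-2.75 Y0.00 E0.0672

At z = 6.5 mm: the cone: at t=0.929 of its height the radius interpolates to r₁+(r₂−r₁)t = 2.750, giving a regular 16-gon of that circumradius; the cube at (10.5, 14.5) (footprint 10×17.5) is included at this height; Subtracting the remaining from the first: starting from the cone, the 10×17.5 cube at (10.5, 14.5) misses the remaining region (no effect) — 1 connected region. The outline is a single polygon with 16 vertices. Extrusion per mm of travel: 0.25 × 0.1 / (π × 1.425²) = 0.003919. Accumulating E over each segment gives final E = 0.0672.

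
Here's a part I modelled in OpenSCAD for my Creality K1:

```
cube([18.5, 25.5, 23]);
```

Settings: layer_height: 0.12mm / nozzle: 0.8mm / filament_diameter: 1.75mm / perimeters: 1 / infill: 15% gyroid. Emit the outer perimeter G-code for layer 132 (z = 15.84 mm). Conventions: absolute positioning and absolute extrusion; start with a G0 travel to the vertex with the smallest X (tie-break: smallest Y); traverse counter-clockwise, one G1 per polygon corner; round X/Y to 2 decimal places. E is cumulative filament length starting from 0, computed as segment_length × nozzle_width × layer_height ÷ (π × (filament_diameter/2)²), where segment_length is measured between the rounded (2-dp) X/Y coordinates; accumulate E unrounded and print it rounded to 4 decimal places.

G0 X0.00 Y0.00 Z15.84
G1 X18.50 Y0.00 E0.7384
G1 X18.50 Y25.50 E1.7561
G1 X0.00 Y25.50 E2.4945
G1 X0.00 Y0.00 E3.5123

At z = 15.84 mm: the 18.5×25.5 cube contributes its full rectangle. The outline is a single polygon with 4 vertices. Extrusion per mm of travel: 0.8 × 0.12 / (π × 0.875²) = 0.039912. Accumulating E over each segment gives final E = 3.5123.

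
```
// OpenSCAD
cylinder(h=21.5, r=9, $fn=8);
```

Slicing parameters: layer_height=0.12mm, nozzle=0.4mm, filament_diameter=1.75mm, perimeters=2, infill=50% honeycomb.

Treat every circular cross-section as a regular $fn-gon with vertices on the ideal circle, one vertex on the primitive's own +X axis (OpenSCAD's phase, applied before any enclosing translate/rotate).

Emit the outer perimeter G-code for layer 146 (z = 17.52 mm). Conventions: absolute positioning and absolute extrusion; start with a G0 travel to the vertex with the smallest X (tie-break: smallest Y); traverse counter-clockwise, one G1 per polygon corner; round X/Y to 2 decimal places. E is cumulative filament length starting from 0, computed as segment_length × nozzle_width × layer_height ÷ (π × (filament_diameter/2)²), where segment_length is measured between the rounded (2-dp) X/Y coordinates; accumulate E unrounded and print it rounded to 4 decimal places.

G0 X-9.00 Y0.00 Z17.52
G1 X-6.36 Y-6.36 E0.1374
G1 X0.00 Y-9.00 E0.2748
G1 X6.36 Y-6.36 E0.4123
G1 X9.00 Y0.00 E0.5497
G1 X6.36 Y6.36 E0.6871
G1 X0.00 Y9.00 E0.8245
G1 X-6.36 Y6.36 E0.9619
G1 X-9.00 Y0.00 E1.0994

At z = 17.52 mm: the r=9 cylinder contributes a regular 8-gon of circumradius 9. The outline is a single polygon with 8 vertices. Extrusion per mm of travel: 0.4 × 0.12 / (π × 0.875²) = 0.019956. Accumulating E over each segment gives final E = 1.0994.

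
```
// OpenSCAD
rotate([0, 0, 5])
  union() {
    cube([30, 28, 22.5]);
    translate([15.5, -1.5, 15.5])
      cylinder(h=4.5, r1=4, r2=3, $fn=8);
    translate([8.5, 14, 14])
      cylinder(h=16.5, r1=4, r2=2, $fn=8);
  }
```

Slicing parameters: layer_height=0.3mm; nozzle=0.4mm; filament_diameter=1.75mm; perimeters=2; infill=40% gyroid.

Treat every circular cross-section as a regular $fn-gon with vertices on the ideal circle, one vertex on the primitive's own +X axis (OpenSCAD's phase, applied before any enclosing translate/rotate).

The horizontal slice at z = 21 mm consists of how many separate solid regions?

At z = 21 mm: the 30×28 cube contributes its full rectangle; the cone at (15.5, -1.5) is absent (z outside [15.5, 20]); the cone at (8.5, 14) (r1=4→r2=2) has section circumradius 3.152 here — a regular 8-gon; Merging all regions: the cone at (8.5, 14) lies entirely inside the 30×28 cube, so the union is just the 30×28 cube — 1 connected region; (whole slice rotated 5° about Z — lengths, areas and connectivity unchanged). The result has 1 disconnected region.

1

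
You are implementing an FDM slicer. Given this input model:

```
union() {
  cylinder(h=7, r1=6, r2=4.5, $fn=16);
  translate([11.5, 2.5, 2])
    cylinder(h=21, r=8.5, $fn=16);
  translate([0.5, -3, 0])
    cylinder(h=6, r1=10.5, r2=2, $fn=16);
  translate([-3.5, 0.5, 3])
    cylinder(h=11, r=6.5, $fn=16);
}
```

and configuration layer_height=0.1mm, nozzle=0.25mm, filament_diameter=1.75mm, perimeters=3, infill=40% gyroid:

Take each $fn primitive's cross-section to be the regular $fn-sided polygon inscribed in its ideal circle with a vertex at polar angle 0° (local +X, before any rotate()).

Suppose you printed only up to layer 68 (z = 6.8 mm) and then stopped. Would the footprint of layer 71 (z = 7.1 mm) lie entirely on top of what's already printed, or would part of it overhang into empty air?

entirely on top

Compare the two slices. At z = 6.8: the cone: at t=0.971 of its height the radius interpolates to r₁+(r₂−r₁)t = 4.543, giving a regular 16-gon of that circumradius (area = (16/2)·4.543²·sin(360°/16) = 63.18 mm²); the cylinder at (11.5, 2.5): section is a regular 16-gon, circumradius r=8.5 (area = (16/2)·8.500²·sin(360°/16) = 221.19 mm²); the cone at (0.5, -3) does not reach this height (z outside [0, 6]); the cylinder at (-3.5, 0.5): section is a regular 16-gon, circumradius r=6.5 (area = (16/2)·6.500²·sin(360°/16) = 129.35 mm²); Taking the union: the regions partially overlap — summed areas 413.72 mm² minus the doubly-counted overlap 55.98 mm² gives 357.74 mm² — area = 357.74 mm². At z = 7.1: the cone is not intersected at this z (z outside [0, 7]); the r=8.5 cylinder at (11.5, 2.5) contributes a regular 16-gon of circumradius 8.5 (area = (16/2)·8.500²·sin(360°/16) = 221.19 mm²); the cone at (0.5, -3) is absent (z outside [0, 6]); the r=6.5 cylinder at (-3.5, 0.5) gives a regular 16-gon of circumradius 6.5 (constant along its height) (area = (16/2)·6.500²·sin(360°/16) = 129.35 mm²); Combining (union): the 2 present regions are separate (no shared area or edge), so areas and boundary lengths simply add and each stays a separate island — area = 350.54 mm². Checking containment: the cross-section at z = 7.1 is a subset of the cross-section at z = 6.8.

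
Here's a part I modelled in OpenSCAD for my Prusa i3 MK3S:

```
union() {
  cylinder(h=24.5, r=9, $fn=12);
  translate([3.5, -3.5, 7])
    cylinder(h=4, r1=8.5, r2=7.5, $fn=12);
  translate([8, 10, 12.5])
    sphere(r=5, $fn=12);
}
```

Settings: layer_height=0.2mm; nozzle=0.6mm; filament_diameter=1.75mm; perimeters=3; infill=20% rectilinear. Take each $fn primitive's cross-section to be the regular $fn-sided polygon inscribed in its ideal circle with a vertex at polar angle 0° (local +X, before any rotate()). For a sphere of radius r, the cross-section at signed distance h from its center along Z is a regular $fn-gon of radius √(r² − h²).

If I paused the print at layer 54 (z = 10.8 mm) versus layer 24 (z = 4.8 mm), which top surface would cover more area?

Layer 54 (z = 10.8): the cylinder: section is a regular 12-gon, circumradius r=9 (area = (12/2)·9.000²·sin(360°/12) = 243.00 mm²); the cone at (3.5, -3.5) (r1=8.5→r2=7.5) has section circumradius 7.550 here — a regular 12-gon (area = (12/2)·7.550²·sin(360°/12) = 171.01 mm²); the r=5 sphere at (8, 10) slices to a regular 12-gon of circumradius 4.702 (√(r²−h²) with h=1.7 from center) (area = (12/2)·4.702²·sin(360°/12) = 66.33 mm²); Merging all regions: the regions partially overlap — summed areas 480.34 mm² minus the doubly-counted overlap 126.37 mm² gives 353.97 mm² — area = 353.97 mm². So its area = 353.97 mm². Layer 24 (z = 4.8): the r=9 cylinder contributes a regular 12-gon of circumradius 9 (area = (12/2)·9.000²·sin(360°/12) = 243.00 mm²); the cone at (3.5, -3.5) is absent (z outside [7, 11]); the sphere at (8, 10) is absent (|z−center|=7.700 > r=5); Taking the union: only the r=9 cylinder is present, so the union is just that shape — area = 243.00 mm². So its area = 243.00 mm². Layer 54 is larger (353.97 vs 243.00 mm²).

layer 54 (z = 10.8 mm)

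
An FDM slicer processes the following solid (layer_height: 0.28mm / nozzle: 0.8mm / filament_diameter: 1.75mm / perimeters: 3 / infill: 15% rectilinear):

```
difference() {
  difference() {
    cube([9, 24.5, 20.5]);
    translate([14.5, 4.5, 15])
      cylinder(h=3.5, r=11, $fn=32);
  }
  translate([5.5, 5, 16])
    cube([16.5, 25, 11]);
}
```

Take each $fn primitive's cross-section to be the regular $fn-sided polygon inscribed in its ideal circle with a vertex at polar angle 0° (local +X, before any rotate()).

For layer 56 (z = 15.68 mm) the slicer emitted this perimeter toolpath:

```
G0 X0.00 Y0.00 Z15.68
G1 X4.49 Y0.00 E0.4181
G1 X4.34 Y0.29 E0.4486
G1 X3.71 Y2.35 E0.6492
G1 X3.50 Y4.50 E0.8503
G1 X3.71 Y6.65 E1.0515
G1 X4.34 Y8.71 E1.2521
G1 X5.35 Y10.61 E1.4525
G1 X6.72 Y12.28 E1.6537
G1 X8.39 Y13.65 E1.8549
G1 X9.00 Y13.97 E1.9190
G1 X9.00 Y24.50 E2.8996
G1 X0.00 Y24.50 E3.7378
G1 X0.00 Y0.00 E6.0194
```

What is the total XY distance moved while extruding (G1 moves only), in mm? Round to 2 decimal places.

64.64 mm

Sum the Euclidean lengths of each G1 segment: total = 64.64 mm.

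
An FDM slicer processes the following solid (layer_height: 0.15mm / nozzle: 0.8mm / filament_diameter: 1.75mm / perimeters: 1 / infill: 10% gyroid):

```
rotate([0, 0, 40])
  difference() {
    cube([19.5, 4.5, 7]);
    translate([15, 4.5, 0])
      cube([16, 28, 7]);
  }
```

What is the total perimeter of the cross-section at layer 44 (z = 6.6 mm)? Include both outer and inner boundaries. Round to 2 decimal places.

48.00 mm

At z = 6.6 mm: the cube (footprint 19.5×4.5) is included at this height (perimeter 48.00 mm); the cube at (15, 4.5) is present — its section is the full 16×28 rectangle (perimeter 88.00 mm); Subtracting the remaining from the first: starting from the 19.5×4.5 cube, the 16×28 cube at (15, 4.5) misses the remaining region (no effect) — boundary = 48.00 mm; (whole slice rotated 40° about Z — lengths, areas and connectivity unchanged). Overall, the cross-section is a single solid region. Total boundary length (outer) = 48.00 mm.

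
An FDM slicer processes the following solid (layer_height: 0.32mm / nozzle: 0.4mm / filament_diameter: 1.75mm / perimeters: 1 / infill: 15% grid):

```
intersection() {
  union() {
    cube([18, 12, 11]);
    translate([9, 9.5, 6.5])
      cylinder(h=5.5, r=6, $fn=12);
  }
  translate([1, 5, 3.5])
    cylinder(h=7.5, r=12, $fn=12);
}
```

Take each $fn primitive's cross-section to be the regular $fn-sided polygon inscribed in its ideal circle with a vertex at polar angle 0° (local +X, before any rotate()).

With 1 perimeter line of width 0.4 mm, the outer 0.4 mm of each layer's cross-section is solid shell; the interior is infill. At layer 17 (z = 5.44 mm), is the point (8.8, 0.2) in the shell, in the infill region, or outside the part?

shell

At z = 5.44 mm: the 18×12 cube contributes its full rectangle; the cylinder at (9, 9.5) does not reach this height (z outside [6.5, 12]); Taking the union: only the 18×12 cube is present, so the union is just that shape — 1 connected region; the r=12 cylinder at (1, 5) contributes a regular 12-gon of circumradius 12; After intersecting: the r=12 cylinder at (1, 5) partially overlaps that combined region; clipping to the common part keeps 145.72 mm² — 1 connected region. Overall, the cross-section is a single solid region. The nearest boundary edge runs (11.66, 0.00)→(0.00, 0.00); distance from the point to it = 0.20 mm. The point is inside the cross-section, 0.20 mm from the nearest boundary — within the 0.4 mm shell band (1 × 0.4).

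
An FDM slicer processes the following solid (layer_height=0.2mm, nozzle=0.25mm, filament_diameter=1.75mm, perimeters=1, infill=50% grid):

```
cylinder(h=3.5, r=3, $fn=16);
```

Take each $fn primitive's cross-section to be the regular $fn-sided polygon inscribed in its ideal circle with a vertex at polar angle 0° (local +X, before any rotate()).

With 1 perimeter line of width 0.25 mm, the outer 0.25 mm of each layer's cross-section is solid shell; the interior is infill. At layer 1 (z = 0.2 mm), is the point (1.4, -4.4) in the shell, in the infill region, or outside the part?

At z = 0.2 mm: the r=3 cylinder contributes a regular 16-gon of circumradius 3. Overall, the cross-section is a single solid region. The nearest boundary edge runs (-0.00, -3.00)→(1.15, -2.77); distance from the point to it = 1.65 mm. The point is not inside any of the regions above, so it lies outside the cross-section (1.65 mm from the nearest boundary).

outside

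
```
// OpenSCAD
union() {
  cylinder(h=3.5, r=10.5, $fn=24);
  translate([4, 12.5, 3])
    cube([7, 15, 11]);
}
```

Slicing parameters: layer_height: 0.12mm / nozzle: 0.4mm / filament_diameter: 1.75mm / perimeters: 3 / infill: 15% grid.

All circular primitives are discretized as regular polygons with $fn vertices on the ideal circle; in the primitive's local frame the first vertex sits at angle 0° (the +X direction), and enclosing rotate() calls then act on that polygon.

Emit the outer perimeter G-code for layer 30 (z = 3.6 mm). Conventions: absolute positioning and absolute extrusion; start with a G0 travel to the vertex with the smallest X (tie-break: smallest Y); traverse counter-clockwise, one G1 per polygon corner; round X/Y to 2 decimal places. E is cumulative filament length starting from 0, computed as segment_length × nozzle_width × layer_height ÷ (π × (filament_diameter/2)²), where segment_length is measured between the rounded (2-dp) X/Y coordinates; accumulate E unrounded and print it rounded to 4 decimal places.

G0 X4.00 Y12.50 Z3.60
G1 X11.00 Y12.50 E0.1397
G1 X11.00 Y27.50 E0.4390
G1 X4.00 Y27.50 E0.5787
G1 X4.00 Y12.50 E0.8781

At z = 3.6 mm: the cylinder is not intersected at this z (z outside [0, 3.5]); the cube at (4, 12.5) is present — its section is the full 7×15 rectangle; Merging all regions: only the 7×15 cube at (4, 12.5) is present, so the union is just that shape — 1 connected region. The outline is a single polygon with 4 vertices. Extrusion per mm of travel: 0.4 × 0.12 / (π × 0.875²) = 0.019956. Accumulating E over each segment gives final E = 0.8781.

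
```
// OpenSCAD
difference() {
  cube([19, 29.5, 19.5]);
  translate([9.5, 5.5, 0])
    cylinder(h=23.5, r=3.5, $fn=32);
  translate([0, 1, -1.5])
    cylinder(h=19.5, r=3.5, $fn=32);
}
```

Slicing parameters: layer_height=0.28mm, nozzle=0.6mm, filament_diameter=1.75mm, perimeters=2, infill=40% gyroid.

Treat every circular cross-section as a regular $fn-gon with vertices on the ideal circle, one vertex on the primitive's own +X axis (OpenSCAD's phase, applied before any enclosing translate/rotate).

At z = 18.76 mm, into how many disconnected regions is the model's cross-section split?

1

At z = 18.76 mm: the 19×29.5 cube contributes its full rectangle; the r=3.5 cylinder at (9.5, 5.5) contributes a regular 32-gon of circumradius 3.5; the cylinder at (0, 1) is not intersected at this z (z outside [-1.5, 18]); After the difference (first − rest): starting from the 19×29.5 cube, the r=3.5 cylinder at (9.5, 5.5) lies wholly inside it (removes its full 38.24 mm² and its 21.96 mm outline becomes a hole wall) — 1 connected region with 1 hole. The result has 1 disconnected region.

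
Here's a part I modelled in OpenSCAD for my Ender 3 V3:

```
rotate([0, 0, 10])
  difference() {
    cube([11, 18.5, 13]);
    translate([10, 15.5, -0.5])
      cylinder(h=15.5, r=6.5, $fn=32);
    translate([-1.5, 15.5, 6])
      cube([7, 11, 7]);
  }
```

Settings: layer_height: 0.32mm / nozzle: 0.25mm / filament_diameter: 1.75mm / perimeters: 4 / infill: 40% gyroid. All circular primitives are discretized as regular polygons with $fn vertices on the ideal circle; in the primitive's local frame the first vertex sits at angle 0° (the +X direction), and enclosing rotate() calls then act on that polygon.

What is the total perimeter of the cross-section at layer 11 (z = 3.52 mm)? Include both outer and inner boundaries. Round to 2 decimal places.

57.20 mm

At z = 3.52 mm: the 11×18.5 cube contributes its full rectangle (perimeter 59.00 mm); the cylinder at (10, 15.5): section is a regular 32-gon, circumradius r=6.5 (perimeter = 2·32·6.500·sin(180°/32) = 40.78 mm); the cube at (-1.5, 15.5) is absent (z outside [6, 13]); Subtracting the remaining from the first: starting from the 11×18.5 cube, the r=6.5 cylinder at (10, 15.5) partially overlaps it — only the 61.14 mm² overlap (of its 131.88 mm²) is removed, clipping the outline — boundary = 57.20 mm; (whole slice rotated 10° about Z — lengths, areas and connectivity unchanged). Overall, the cross-section is a single solid region. Total boundary length (outer) = 57.20 mm.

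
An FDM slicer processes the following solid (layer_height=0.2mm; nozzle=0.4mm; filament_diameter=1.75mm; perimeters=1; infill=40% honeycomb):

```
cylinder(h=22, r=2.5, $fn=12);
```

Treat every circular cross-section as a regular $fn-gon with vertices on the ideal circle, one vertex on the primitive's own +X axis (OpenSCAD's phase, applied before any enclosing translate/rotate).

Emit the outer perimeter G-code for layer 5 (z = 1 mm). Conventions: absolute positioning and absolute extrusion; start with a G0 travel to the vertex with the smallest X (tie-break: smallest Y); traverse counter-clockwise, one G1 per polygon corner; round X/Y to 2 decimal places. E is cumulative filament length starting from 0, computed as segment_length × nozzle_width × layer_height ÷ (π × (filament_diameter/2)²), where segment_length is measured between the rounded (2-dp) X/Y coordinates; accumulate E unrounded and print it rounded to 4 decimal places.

G0 X-2.50 Y0.00 Z1.00
G1 X-2.17 Y-1.25 E0.0430
G1 X-1.25 Y-2.17 E0.0863
G1 X0.00 Y-2.50 E0.1293
G1 X1.25 Y-2.17 E0.1723
G1 X2.17 Y-1.25 E0.2155
G1 X2.50 Y0.00 E0.2585
G1 X2.17 Y1.25 E0.3015
G1 X1.25 Y2.17 E0.3448
G1 X0.00 Y2.50 E0.3878
G1 X-1.25 Y2.17 E0.4308
G1 X-2.17 Y1.25 E0.4741
G1 X-2.50 Y0.00 E0.5171

At z = 1 mm: the r=2.5 cylinder gives a regular 12-gon of circumradius 2.5 (constant along its height). The outline is a single polygon with 12 vertices. Extrusion per mm of travel: 0.4 × 0.2 / (π × 0.875²) = 0.033260. Accumulating E over each segment gives final E = 0.5171.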